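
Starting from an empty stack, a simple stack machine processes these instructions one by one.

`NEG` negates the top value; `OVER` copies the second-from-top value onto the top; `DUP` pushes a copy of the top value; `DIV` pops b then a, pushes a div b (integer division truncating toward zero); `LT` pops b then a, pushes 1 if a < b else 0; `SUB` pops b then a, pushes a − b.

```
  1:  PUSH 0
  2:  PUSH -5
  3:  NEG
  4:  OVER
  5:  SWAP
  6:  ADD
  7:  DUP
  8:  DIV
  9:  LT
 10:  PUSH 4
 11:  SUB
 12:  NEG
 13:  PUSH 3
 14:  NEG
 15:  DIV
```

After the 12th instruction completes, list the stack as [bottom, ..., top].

[3]

PUSH 0   0
PUSH -5  0 -5
NEG      0 5
OVER     0 5 0
SWAP     0 0 5
ADD      0 5
DUP      0 5 5
DIV      0 1
LT       1
PUSH 4   1 4
SUB      -3
NEG      3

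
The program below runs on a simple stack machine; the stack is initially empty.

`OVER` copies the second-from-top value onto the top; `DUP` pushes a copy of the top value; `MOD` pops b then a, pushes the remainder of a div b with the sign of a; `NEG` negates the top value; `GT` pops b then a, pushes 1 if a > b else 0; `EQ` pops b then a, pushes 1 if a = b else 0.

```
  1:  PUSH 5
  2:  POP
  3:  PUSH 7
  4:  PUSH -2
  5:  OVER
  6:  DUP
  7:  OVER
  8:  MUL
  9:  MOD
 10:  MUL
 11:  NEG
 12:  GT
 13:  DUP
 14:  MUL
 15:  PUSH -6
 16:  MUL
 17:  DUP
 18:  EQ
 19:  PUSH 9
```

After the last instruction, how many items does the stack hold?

2

PUSH 5  -> 5
POP     -> (empty)
PUSH 7  -> 7
PUSH -2 -> 7 -2
OVER    -> 7 -2 7
DUP     -> 7 -2 7 7
OVER    -> 7 -2 7 7 7
MUL     -> 7 -2 7 49
MOD     -> 7 -2 7
MUL     -> 7 -14
NEG     -> 7 14
GT      -> 0
DUP     -> 0 0
MUL     -> 0
PUSH -6 -> 0 -6
MUL     -> 0
DUP     -> 0 0
EQ      -> 1
PUSH 9  -> 1 9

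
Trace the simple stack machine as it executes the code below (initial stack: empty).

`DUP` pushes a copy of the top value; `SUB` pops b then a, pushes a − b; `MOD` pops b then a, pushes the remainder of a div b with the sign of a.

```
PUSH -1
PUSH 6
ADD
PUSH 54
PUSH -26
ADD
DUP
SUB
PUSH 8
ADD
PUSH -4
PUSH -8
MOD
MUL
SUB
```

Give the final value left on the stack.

PUSH -1  : [-1]
PUSH 6   : [-1, 6]
ADD      : [5]
PUSH 54  : [5, 54]
PUSH -26 : [5, 54, -26]
ADD      : [5, 28]
DUP      : [5, 28, 28]
SUB      : [5, 0]
PUSH 8   : [5, 0, 8]
ADD      : [5, 8]
PUSH -4  : [5, 8, -4]
PUSH -8  : [5, 8, -4, -8]
MOD      : [5, 8, -4]
MUL      : [5, -32]
SUB      : [37]

37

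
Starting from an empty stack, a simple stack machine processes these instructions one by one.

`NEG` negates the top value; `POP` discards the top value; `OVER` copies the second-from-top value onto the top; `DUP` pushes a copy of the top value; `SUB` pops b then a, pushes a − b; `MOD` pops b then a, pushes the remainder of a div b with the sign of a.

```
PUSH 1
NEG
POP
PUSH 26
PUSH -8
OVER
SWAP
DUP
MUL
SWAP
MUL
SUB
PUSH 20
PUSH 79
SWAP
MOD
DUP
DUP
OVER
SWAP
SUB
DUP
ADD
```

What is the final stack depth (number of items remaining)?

4

PUSH 1  : 1
NEG     : -1
POP     : (empty)
PUSH 26 : 26
PUSH -8 : 26 -8
OVER    : 26 -8 26
SWAP    : 26 26 -8
DUP     : 26 26 -8 -8
MUL     : 26 26 64
SWAP    : 26 64 26
MUL     : 26 1664
SUB     : -1638
PUSH 20 : -1638 20
PUSH 79 : -1638 20 79
SWAP    : -1638 79 20
MOD     : -1638 19
DUP     : -1638 19 19
DUP     : -1638 19 19 19
OVER    : -1638 19 19 19 19
SWAP    : -1638 19 19 19 19
SUB     : -1638 19 19 0
DUP     : -1638 19 19 0 0
ADD     : -1638 19 19 0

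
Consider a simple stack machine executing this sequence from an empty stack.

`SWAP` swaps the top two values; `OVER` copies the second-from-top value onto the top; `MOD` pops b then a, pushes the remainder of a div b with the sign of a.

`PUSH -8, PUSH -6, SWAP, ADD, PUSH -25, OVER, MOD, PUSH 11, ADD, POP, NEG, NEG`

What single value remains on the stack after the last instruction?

PUSH -8   -8
PUSH -6   -8 -6
SWAP      -6 -8
ADD       -14
PUSH -25  -14 -25
OVER      -14 -25 -14
MOD       -14 -11
PUSH 11   -14 -11 11
ADD       -14 0
POP       -14
NEG       14
NEG       -14

-14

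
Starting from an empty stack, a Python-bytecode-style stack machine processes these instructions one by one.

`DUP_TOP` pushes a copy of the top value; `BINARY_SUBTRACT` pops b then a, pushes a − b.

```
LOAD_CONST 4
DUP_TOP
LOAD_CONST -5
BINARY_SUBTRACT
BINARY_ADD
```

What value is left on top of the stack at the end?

LOAD_CONST 4    -> [4]
DUP_TOP         -> [4, 4]
LOAD_CONST -5   -> [4, 4, -5]
BINARY_SUBTRACT -> [4, 9]
BINARY_ADD      -> [13]

13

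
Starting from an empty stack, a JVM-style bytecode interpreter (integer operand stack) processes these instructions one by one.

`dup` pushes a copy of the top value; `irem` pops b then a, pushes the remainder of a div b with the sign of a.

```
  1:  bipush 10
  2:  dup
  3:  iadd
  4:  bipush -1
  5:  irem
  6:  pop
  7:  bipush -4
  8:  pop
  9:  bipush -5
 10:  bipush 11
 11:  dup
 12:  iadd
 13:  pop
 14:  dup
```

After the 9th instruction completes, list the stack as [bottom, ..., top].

bipush 10 -> [10]
dup       -> [10, 10]
iadd      -> [20]
bipush -1 -> [20, -1]
irem      -> [0]
pop       -> []
bipush -4 -> [-4]
pop       -> []
bipush -5 -> [-5]

[-5]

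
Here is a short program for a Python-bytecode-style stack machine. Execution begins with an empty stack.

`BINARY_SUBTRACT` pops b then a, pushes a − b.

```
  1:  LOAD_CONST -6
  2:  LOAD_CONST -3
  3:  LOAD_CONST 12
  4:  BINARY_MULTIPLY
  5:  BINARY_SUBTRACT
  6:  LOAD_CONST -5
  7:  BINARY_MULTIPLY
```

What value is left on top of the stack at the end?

LOAD_CONST -6   → [-6]
LOAD_CONST -3   → [-6, -3]
LOAD_CONST 12   → [-6, -3, 12]
BINARY_MULTIPLY → [-6, -36]
BINARY_SUBTRACT → [30]
LOAD_CONST -5   → [30, -5]
BINARY_MULTIPLY → [-150]

-150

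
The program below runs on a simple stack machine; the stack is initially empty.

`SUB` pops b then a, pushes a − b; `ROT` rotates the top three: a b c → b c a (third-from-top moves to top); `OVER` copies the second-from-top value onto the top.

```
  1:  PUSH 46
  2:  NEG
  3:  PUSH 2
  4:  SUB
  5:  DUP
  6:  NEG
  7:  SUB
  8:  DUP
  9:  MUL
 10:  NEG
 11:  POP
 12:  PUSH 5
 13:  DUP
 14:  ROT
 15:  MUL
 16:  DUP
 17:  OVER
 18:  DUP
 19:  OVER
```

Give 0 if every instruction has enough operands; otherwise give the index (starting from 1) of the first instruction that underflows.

PUSH 46 -> [46]
NEG     -> [-46]
PUSH 2  -> [-46, 2]
SUB     -> [-48]
DUP     -> [-48, -48]
NEG     -> [-48, 48]
SUB     -> [-96]
DUP     -> [-96, -96]
MUL     -> [9216]
NEG     -> [-9216]
POP     -> []
PUSH 5  -> [5]
DUP     -> [5, 5]
ROT  — needs 3 operands, stack has 2 → underflow

14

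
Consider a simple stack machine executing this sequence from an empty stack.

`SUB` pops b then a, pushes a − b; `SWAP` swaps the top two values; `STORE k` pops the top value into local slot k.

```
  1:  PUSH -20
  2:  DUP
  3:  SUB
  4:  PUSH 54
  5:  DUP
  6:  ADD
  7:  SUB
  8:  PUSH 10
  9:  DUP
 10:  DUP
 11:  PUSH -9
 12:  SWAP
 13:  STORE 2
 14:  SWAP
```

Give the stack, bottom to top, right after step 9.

PUSH -20 → [-20]
DUP      → [-20, -20]
SUB      → [0]
PUSH 54  → [0, 54]
DUP      → [0, 54, 54]
ADD      → [0, 108]
SUB      → [-108]
PUSH 10  → [-108, 10]
DUP      → [-108, 10, 10]

[-108, 10, 10]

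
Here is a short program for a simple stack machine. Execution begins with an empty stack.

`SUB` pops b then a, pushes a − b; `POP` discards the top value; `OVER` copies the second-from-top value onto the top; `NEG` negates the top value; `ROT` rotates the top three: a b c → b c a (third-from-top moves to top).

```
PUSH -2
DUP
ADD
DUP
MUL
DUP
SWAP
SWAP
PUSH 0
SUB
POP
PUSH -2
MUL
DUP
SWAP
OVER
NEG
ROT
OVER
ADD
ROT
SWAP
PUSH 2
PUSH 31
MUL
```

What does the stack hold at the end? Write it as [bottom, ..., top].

PUSH -2 : -2
DUP     : -2 -2
ADD     : -4
DUP     : -4 -4
MUL     : 16
DUP     : 16 16
SWAP    : 16 16
SWAP    : 16 16
PUSH 0  : 16 16 0
SUB     : 16 16
POP     : 16
PUSH -2 : 16 -2
MUL     : -32
DUP     : -32 -32
SWAP    : -32 -32
OVER    : -32 -32 -32
NEG     : -32 -32 32
ROT     : -32 32 -32
OVER    : -32 32 -32 32
ADD     : -32 32 0
ROT     : 32 0 -32
SWAP    : 32 -32 0
PUSH 2  : 32 -32 0 2
PUSH 31 : 32 -32 0 2 31
MUL     : 32 -32 0 62

[32, -32, 0, 62]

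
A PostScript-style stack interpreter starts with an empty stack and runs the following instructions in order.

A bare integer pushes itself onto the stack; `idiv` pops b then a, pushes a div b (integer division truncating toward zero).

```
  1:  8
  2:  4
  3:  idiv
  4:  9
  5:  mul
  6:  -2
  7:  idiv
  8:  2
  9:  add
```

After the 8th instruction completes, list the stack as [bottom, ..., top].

8    : 8
4    : 8 4
idiv : 2
9    : 2 9
mul  : 18
-2   : 18 -2
idiv : -9
2    : -9 2

[-9, 2]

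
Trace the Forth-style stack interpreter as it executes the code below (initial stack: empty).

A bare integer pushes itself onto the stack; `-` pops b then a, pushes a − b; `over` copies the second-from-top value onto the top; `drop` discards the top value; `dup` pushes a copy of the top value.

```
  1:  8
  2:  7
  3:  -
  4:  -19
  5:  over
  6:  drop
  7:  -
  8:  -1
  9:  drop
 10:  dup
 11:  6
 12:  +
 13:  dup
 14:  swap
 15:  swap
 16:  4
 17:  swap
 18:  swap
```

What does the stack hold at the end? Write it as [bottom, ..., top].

8    → 8
7    → 8 7
-    → 1
-19  → 1 -19
over → 1 -19 1
drop → 1 -19
-    → 20
-1   → 20 -1
drop → 20
dup  → 20 20
6    → 20 20 6
+    → 20 26
dup  → 20 26 26
swap → 20 26 26
swap → 20 26 26
4    → 20 26 26 4
swap → 20 26 4 26
swap → 20 26 26 4

[20, 26, 26, 4]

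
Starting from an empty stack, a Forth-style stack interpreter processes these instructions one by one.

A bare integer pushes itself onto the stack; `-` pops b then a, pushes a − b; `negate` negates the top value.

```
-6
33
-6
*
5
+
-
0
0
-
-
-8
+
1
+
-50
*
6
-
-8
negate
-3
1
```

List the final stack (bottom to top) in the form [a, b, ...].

-6      -6
33      -6 33
-6      -6 33 -6
*       -6 -198
5       -6 -198 5
+       -6 -193
-       187
0       187 0
0       187 0 0
-       187 0
-       187
-8      187 -8
+       179
1       179 1
+       180
-50     180 -50
*       -9000
6       -9000 6
-       -9006
-8      -9006 -8
negate  -9006 8
-3      -9006 8 -3
1       -9006 8 -3 1

[-9006, 8, -3, 1]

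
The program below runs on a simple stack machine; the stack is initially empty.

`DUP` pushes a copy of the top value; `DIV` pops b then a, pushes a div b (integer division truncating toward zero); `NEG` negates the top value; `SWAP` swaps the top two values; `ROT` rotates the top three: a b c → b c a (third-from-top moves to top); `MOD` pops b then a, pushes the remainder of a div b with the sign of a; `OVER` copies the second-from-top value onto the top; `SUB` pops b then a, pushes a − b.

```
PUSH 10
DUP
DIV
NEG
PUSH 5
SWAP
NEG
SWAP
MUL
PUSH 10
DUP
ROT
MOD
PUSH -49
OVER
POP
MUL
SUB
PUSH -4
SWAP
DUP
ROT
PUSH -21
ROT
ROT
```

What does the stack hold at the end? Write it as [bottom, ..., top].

[10, -21, 10, -4]

PUSH 10   10
DUP       10 10
DIV       1
NEG       -1
PUSH 5    -1 5
SWAP      5 -1
NEG       5 1
SWAP      1 5
MUL       5
PUSH 10   5 10
DUP       5 10 10
ROT       10 10 5
MOD       10 0
PUSH -49  10 0 -49
OVER      10 0 -49 0
POP       10 0 -49
MUL       10 0
SUB       10
PUSH -4   10 -4
SWAP      -4 10
DUP       -4 10 10
ROT       10 10 -4
PUSH -21  10 10 -4 -21
ROT       10 -4 -21 10
ROT       10 -21 10 -4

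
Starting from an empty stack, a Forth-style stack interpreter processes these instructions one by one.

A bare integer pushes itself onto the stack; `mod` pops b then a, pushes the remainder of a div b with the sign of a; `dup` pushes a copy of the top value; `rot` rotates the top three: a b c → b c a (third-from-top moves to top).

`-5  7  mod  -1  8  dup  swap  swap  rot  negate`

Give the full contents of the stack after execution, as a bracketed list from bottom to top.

[-5, 8, 8, 1]

-5      -5
7       -5 7
mod     -5
-1      -5 -1
8       -5 -1 8
dup     -5 -1 8 8
swap    -5 -1 8 8
swap    -5 -1 8 8
rot     -5 8 8 -1
negate  -5 8 8 1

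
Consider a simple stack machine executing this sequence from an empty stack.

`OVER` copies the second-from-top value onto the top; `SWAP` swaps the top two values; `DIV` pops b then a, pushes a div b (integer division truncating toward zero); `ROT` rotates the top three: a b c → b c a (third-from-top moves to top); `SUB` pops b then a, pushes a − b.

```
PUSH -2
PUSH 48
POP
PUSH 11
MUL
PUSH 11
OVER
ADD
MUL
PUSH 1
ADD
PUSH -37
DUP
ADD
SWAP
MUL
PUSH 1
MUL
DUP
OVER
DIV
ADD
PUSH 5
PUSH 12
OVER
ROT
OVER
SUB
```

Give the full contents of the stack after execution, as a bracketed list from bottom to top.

PUSH -2  → -2
PUSH 48  → -2 48
POP      → -2
PUSH 11  → -2 11
MUL      → -22
PUSH 11  → -22 11
OVER     → -22 11 -22
ADD      → -22 -11
MUL      → 242
PUSH 1   → 242 1
ADD      → 243
PUSH -37 → 243 -37
DUP      → 243 -37 -37
ADD      → 243 -74
SWAP     → -74 243
MUL      → -17982
PUSH 1   → -17982 1
MUL      → -17982
DUP      → -17982 -17982
OVER     → -17982 -17982 -17982
DIV      → -17982 1
ADD      → -17981
PUSH 5   → -17981 5
PUSH 12  → -17981 5 12
OVER     → -17981 5 12 5
ROT      → -17981 12 5 5
OVER     → -17981 12 5 5 5
SUB      → -17981 12 5 0

[-17981, 12, 5, 0]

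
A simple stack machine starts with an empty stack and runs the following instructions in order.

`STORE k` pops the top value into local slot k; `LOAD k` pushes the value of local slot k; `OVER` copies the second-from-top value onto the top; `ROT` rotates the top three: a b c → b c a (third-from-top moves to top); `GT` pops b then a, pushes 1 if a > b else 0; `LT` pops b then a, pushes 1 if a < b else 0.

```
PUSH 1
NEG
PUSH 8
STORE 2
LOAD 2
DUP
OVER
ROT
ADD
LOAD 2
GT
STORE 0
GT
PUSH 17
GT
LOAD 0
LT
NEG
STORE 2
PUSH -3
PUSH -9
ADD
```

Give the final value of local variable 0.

1

PUSH 1  → 1
NEG     → -1
PUSH 8  → -1 8
STORE 2 → -1
LOAD 2  → -1 8
DUP     → -1 8 8
OVER    → -1 8 8 8
ROT     → -1 8 8 8
ADD     → -1 8 16
LOAD 2  → -1 8 16 8
GT      → -1 8 1
STORE 0 → -1 8
GT      → 0
PUSH 17 → 0 17
GT      → 0
LOAD 0  → 0 1
LT      → 1
NEG     → -1
STORE 2 → (empty)
PUSH -3 → -3
PUSH -9 → -3 -9
ADD     → -12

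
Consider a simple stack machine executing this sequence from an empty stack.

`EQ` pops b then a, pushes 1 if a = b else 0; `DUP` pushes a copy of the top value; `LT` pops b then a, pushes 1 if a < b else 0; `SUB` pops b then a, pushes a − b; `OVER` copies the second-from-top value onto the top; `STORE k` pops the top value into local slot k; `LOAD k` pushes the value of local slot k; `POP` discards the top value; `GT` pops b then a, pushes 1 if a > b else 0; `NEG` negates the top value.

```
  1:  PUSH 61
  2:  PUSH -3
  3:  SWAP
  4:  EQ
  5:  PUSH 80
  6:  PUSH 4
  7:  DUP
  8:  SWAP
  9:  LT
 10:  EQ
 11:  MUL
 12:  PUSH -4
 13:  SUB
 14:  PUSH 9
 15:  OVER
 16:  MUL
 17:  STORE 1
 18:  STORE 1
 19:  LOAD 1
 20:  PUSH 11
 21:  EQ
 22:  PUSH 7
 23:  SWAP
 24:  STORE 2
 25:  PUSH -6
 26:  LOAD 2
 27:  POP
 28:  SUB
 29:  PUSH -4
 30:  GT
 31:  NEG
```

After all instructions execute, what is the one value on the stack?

PUSH 61  61
PUSH -3  61 -3
SWAP     -3 61
EQ       0
PUSH 80  0 80
PUSH 4   0 80 4
DUP      0 80 4 4
SWAP     0 80 4 4
LT       0 80 0
EQ       0 0
MUL      0
PUSH -4  0 -4
SUB      4
PUSH 9   4 9
OVER     4 9 4
MUL      4 36
STORE 1  4
STORE 1  (empty)
LOAD 1   4
PUSH 11  4 11
EQ       0
PUSH 7   0 7
SWAP     7 0
STORE 2  7
PUSH -6  7 -6
LOAD 2   7 -6 0
POP      7 -6
SUB      13
PUSH -4  13 -4
GT       1
NEG      -1

-1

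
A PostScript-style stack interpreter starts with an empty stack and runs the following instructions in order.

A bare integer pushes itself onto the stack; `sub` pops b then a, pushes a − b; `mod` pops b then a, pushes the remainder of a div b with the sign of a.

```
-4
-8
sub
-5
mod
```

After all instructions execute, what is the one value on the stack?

-4  → [-4]
-8  → [-4, -8]
sub → [4]
-5  → [4, -5]
mod → [4]

4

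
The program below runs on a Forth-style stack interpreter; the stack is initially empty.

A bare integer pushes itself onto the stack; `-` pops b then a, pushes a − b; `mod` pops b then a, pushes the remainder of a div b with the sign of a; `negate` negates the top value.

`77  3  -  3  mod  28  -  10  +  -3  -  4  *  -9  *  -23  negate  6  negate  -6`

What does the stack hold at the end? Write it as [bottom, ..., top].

[468, 23, -6, -6]

77      77
3       77 3
-       74
3       74 3
mod     2
28      2 28
-       -26
10      -26 10
+       -16
-3      -16 -3
-       -13
4       -13 4
*       -52
-9      -52 -9
*       468
-23     468 -23
negate  468 23
6       468 23 6
negate  468 23 -6
-6      468 23 -6 -6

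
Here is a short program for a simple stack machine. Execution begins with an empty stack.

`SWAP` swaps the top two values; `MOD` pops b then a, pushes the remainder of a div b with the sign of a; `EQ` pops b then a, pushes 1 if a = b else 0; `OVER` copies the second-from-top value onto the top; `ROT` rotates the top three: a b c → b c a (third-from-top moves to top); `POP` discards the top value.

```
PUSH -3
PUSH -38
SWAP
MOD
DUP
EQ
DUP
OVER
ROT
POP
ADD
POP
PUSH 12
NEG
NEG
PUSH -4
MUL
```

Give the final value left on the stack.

PUSH -3   [-3]
PUSH -38  [-3, -38]
SWAP      [-38, -3]
MOD       [-2]
DUP       [-2, -2]
EQ        [1]
DUP       [1, 1]
OVER      [1, 1, 1]
ROT       [1, 1, 1]
POP       [1, 1]
ADD       [2]
POP       []
PUSH 12   [12]
NEG       [-12]
NEG       [12]
PUSH -4   [12, -4]
MUL       [-48]

-48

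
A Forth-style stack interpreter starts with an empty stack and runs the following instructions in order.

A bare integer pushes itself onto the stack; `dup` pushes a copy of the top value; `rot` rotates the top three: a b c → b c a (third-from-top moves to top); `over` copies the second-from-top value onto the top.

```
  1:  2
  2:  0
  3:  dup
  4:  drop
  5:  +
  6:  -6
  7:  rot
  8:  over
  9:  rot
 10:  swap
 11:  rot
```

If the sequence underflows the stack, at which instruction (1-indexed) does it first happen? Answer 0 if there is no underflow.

7

2    -> [2]
0    -> [2, 0]
dup  -> [2, 0, 0]
drop -> [2, 0]
+    -> [2]
-6   -> [2, -6]
rot  — needs 3 operands, stack has 2 → underflow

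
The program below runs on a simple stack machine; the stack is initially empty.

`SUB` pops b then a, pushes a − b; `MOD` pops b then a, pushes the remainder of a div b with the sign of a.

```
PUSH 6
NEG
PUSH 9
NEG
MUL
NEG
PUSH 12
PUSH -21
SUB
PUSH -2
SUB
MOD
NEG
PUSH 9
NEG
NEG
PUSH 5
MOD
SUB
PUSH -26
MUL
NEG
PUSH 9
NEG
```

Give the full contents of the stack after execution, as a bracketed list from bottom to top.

[390, -9]

PUSH 6   : [6]
NEG      : [-6]
PUSH 9   : [-6, 9]
NEG      : [-6, -9]
MUL      : [54]
NEG      : [-54]
PUSH 12  : [-54, 12]
PUSH -21 : [-54, 12, -21]
SUB      : [-54, 33]
PUSH -2  : [-54, 33, -2]
SUB      : [-54, 35]
MOD      : [-19]
NEG      : [19]
PUSH 9   : [19, 9]
NEG      : [19, -9]
NEG      : [19, 9]
PUSH 5   : [19, 9, 5]
MOD      : [19, 4]
SUB      : [15]
PUSH -26 : [15, -26]
MUL      : [-390]
NEG      : [390]
PUSH 9   : [390, 9]
NEG      : [390, -9]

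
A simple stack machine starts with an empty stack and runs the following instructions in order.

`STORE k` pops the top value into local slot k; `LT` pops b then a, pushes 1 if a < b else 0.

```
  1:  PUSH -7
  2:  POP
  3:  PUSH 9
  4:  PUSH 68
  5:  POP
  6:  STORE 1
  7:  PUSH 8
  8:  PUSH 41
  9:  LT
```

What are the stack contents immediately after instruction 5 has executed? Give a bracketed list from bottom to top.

PUSH -7  [-7]
POP      []
PUSH 9   [9]
PUSH 68  [9, 68]
POP      [9]

[9]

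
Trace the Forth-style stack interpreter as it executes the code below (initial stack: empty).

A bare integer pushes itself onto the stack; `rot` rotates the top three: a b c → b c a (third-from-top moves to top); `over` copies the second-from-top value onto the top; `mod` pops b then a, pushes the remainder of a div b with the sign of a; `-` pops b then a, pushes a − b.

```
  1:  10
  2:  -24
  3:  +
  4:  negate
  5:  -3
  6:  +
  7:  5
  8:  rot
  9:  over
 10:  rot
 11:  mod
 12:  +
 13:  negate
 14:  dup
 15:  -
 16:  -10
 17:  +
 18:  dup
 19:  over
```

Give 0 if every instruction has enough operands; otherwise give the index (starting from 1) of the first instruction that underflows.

10      10
-24     10 -24
+       -14
negate  14
-3      14 -3
+       11
5       11 5
rot  — needs 3 operands, stack has 2 → underflow

8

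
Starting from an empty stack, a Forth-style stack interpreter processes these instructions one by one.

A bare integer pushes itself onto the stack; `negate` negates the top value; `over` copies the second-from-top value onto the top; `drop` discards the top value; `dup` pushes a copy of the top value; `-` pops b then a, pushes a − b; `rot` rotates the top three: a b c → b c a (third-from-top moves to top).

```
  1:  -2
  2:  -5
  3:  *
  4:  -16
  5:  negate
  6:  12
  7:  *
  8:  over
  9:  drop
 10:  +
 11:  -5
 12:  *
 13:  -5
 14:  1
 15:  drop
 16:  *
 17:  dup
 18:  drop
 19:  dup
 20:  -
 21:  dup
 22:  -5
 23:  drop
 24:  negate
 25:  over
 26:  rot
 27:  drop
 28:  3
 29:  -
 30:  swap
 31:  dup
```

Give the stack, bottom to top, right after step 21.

-2     → [-2]
-5     → [-2, -5]
*      → [10]
-16    → [10, -16]
negate → [10, 16]
12     → [10, 16, 12]
*      → [10, 192]
over   → [10, 192, 10]
drop   → [10, 192]
+      → [202]
-5     → [202, -5]
*      → [-1010]
-5     → [-1010, -5]
1      → [-1010, -5, 1]
drop   → [-1010, -5]
*      → [5050]
dup    → [5050, 5050]
drop   → [5050]
dup    → [5050, 5050]
-      → [0]
dup    → [0, 0]

[0, 0]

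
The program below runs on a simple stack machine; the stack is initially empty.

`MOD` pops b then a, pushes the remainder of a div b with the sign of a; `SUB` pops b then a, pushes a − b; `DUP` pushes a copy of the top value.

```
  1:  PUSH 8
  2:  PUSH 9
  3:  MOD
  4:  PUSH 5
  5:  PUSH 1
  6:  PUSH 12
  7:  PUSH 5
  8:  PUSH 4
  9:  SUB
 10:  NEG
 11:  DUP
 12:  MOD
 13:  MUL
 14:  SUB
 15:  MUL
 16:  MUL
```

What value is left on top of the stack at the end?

PUSH 8  -> [8]
PUSH 9  -> [8, 9]
MOD     -> [8]
PUSH 5  -> [8, 5]
PUSH 1  -> [8, 5, 1]
PUSH 12 -> [8, 5, 1, 12]
PUSH 5  -> [8, 5, 1, 12, 5]
PUSH 4  -> [8, 5, 1, 12, 5, 4]
SUB     -> [8, 5, 1, 12, 1]
NEG     -> [8, 5, 1, 12, -1]
DUP     -> [8, 5, 1, 12, -1, -1]
MOD     -> [8, 5, 1, 12, 0]
MUL     -> [8, 5, 1, 0]
SUB     -> [8, 5, 1]
MUL     -> [8, 5]
MUL     -> [40]

40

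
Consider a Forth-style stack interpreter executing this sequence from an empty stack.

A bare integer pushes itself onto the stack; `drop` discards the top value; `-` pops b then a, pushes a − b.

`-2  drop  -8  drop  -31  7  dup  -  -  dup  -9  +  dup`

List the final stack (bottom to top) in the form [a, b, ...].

[-31, -40, -40]

-2   -> [-2]
drop -> []
-8   -> [-8]
drop -> []
-31  -> [-31]
7    -> [-31, 7]
dup  -> [-31, 7, 7]
-    -> [-31, 0]
-    -> [-31]
dup  -> [-31, -31]
-9   -> [-31, -31, -9]
+    -> [-31, -40]
dup  -> [-31, -40, -40]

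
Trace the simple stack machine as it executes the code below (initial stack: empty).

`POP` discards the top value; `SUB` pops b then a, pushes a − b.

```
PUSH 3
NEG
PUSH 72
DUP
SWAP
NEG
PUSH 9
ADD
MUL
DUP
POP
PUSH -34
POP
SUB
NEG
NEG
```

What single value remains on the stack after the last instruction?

PUSH 3    [3]
NEG       [-3]
PUSH 72   [-3, 72]
DUP       [-3, 72, 72]
SWAP      [-3, 72, 72]
NEG       [-3, 72, -72]
PUSH 9    [-3, 72, -72, 9]
ADD       [-3, 72, -63]
MUL       [-3, -4536]
DUP       [-3, -4536, -4536]
POP       [-3, -4536]
PUSH -34  [-3, -4536, -34]
POP       [-3, -4536]
SUB       [4533]
NEG       [-4533]
NEG       [4533]

4533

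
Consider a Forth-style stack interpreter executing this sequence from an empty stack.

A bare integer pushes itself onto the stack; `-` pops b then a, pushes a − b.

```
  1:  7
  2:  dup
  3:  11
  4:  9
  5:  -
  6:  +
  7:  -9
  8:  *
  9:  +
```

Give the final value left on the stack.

7   → [7]
dup → [7, 7]
11  → [7, 7, 11]
9   → [7, 7, 11, 9]
-   → [7, 7, 2]
+   → [7, 9]
-9  → [7, 9, -9]
*   → [7, -81]
+   → [-74]

-74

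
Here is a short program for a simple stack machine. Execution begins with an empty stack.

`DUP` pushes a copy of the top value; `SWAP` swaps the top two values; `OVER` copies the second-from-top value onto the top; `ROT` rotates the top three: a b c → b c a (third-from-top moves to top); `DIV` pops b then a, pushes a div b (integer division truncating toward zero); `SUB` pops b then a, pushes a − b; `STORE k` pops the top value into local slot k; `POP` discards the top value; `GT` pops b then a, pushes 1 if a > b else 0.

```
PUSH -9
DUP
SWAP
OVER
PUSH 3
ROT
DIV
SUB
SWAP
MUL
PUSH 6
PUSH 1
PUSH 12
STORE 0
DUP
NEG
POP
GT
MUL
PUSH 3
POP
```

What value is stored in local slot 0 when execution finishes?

12

PUSH -9  [-9]
DUP      [-9, -9]
SWAP     [-9, -9]
OVER     [-9, -9, -9]
PUSH 3   [-9, -9, -9, 3]
ROT      [-9, -9, 3, -9]
DIV      [-9, -9, 0]
SUB      [-9, -9]
SWAP     [-9, -9]
MUL      [81]
PUSH 6   [81, 6]
PUSH 1   [81, 6, 1]
PUSH 12  [81, 6, 1, 12]
STORE 0  [81, 6, 1]
DUP      [81, 6, 1, 1]
NEG      [81, 6, 1, -1]
POP      [81, 6, 1]
GT       [81, 1]
MUL      [81]
PUSH 3   [81, 3]
POP      [81]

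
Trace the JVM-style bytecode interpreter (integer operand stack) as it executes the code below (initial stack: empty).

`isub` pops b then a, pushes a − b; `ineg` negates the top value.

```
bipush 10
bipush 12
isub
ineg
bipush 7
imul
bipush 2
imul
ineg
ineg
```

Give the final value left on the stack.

bipush 10  [10]
bipush 12  [10, 12]
isub       [-2]
ineg       [2]
bipush 7   [2, 7]
imul       [14]
bipush 2   [14, 2]
imul       [28]
ineg       [-28]
ineg       [28]

28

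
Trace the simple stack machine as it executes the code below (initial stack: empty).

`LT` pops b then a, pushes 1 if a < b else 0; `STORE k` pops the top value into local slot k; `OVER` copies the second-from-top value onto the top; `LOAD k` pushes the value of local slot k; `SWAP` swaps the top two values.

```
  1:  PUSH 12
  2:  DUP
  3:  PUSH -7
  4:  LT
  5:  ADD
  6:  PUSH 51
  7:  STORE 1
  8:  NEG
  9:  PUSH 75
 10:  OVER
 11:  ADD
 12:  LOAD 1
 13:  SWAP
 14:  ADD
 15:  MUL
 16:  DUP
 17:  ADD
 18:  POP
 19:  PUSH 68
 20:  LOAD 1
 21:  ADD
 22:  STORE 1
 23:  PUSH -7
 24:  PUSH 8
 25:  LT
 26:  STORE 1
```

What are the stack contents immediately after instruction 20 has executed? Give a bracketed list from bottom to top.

PUSH 12 -> [12]
DUP     -> [12, 12]
PUSH -7 -> [12, 12, -7]
LT      -> [12, 0]
ADD     -> [12]
PUSH 51 -> [12, 51]
STORE 1 -> [12]
NEG     -> [-12]
PUSH 75 -> [-12, 75]
OVER    -> [-12, 75, -12]
ADD     -> [-12, 63]
LOAD 1  -> [-12, 63, 51]
SWAP    -> [-12, 51, 63]
ADD     -> [-12, 114]
MUL     -> [-1368]
DUP     -> [-1368, -1368]
ADD     -> [-2736]
POP     -> []
PUSH 68 -> [68]
LOAD 1  -> [68, 51]

[68, 51]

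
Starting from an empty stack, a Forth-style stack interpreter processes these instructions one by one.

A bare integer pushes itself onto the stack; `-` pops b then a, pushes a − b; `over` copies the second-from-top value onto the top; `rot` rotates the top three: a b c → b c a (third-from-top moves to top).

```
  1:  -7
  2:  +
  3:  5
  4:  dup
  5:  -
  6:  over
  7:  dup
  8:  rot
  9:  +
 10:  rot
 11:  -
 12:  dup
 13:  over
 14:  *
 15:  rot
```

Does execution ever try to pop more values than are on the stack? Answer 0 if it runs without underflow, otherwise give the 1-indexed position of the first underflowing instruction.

2

-7 → [-7]
+  — needs 2 operands, stack has 1 → underflow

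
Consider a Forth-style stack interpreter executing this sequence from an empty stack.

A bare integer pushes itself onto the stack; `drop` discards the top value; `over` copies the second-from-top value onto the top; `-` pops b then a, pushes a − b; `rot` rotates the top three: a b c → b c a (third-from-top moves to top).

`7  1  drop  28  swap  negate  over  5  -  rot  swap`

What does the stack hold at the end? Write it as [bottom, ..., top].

[-7, 28, 23]

7       [7]
1       [7, 1]
drop    [7]
28      [7, 28]
swap    [28, 7]
negate  [28, -7]
over    [28, -7, 28]
5       [28, -7, 28, 5]
-       [28, -7, 23]
rot     [-7, 23, 28]
swap    [-7, 28, 23]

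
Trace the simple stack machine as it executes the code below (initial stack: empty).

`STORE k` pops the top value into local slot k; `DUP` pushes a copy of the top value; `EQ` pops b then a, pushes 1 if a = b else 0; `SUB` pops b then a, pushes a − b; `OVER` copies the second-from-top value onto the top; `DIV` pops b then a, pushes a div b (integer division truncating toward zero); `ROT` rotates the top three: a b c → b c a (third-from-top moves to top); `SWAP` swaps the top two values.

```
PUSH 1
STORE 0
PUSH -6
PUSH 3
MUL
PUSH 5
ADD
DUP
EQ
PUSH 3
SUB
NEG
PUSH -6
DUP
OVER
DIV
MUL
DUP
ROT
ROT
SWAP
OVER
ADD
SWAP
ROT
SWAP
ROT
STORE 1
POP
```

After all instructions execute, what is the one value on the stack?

-6

PUSH 1  → 1
STORE 0 → (empty)
PUSH -6 → -6
PUSH 3  → -6 3
MUL     → -18
PUSH 5  → -18 5
ADD     → -13
DUP     → -13 -13
EQ      → 1
PUSH 3  → 1 3
SUB     → -2
NEG     → 2
PUSH -6 → 2 -6
DUP     → 2 -6 -6
OVER    → 2 -6 -6 -6
DIV     → 2 -6 1
MUL     → 2 -6
DUP     → 2 -6 -6
ROT     → -6 -6 2
ROT     → -6 2 -6
SWAP    → -6 -6 2
OVER    → -6 -6 2 -6
ADD     → -6 -6 -4
SWAP    → -6 -4 -6
ROT     → -4 -6 -6
SWAP    → -4 -6 -6
ROT     → -6 -6 -4
STORE 1 → -6 -6
POP     → -6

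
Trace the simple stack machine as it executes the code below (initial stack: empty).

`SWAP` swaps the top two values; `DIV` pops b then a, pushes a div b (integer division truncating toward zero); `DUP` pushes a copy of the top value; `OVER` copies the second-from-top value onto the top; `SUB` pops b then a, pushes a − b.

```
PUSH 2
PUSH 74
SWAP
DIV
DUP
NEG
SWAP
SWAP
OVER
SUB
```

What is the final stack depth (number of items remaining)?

PUSH 2  : [2]
PUSH 74 : [2, 74]
SWAP    : [74, 2]
DIV     : [37]
DUP     : [37, 37]
NEG     : [37, -37]
SWAP    : [-37, 37]
SWAP    : [37, -37]
OVER    : [37, -37, 37]
SUB     : [37, -74]

2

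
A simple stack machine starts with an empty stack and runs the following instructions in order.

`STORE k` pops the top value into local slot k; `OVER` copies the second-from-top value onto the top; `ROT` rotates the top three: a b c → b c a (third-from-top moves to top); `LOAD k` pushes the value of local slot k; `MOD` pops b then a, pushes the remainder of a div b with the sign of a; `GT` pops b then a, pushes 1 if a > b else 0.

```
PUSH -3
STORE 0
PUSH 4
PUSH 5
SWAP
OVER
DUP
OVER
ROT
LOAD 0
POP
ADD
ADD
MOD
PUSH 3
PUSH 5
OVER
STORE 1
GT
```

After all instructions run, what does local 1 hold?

PUSH -3 → [-3]
STORE 0 → []
PUSH 4  → [4]
PUSH 5  → [4, 5]
SWAP    → [5, 4]
OVER    → [5, 4, 5]
DUP     → [5, 4, 5, 5]
OVER    → [5, 4, 5, 5, 5]
ROT     → [5, 4, 5, 5, 5]
LOAD 0  → [5, 4, 5, 5, 5, -3]
POP     → [5, 4, 5, 5, 5]
ADD     → [5, 4, 5, 10]
ADD     → [5, 4, 15]
MOD     → [5, 4]
PUSH 3  → [5, 4, 3]
PUSH 5  → [5, 4, 3, 5]
OVER    → [5, 4, 3, 5, 3]
STORE 1 → [5, 4, 3, 5]
GT      → [5, 4, 0]

3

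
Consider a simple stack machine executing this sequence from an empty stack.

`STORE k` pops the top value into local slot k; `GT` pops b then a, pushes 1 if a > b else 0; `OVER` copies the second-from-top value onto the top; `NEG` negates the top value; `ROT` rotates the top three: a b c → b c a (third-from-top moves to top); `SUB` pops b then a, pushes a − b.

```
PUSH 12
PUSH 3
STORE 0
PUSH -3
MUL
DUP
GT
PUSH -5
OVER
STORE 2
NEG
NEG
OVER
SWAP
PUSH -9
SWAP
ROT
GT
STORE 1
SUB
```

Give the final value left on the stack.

9

PUSH 12 -> [12]
PUSH 3  -> [12, 3]
STORE 0 -> [12]
PUSH -3 -> [12, -3]
MUL     -> [-36]
DUP     -> [-36, -36]
GT      -> [0]
PUSH -5 -> [0, -5]
OVER    -> [0, -5, 0]
STORE 2 -> [0, -5]
NEG     -> [0, 5]
NEG     -> [0, -5]
OVER    -> [0, -5, 0]
SWAP    -> [0, 0, -5]
PUSH -9 -> [0, 0, -5, -9]
SWAP    -> [0, 0, -9, -5]
ROT     -> [0, -9, -5, 0]
GT      -> [0, -9, 0]
STORE 1 -> [0, -9]
SUB     -> [9]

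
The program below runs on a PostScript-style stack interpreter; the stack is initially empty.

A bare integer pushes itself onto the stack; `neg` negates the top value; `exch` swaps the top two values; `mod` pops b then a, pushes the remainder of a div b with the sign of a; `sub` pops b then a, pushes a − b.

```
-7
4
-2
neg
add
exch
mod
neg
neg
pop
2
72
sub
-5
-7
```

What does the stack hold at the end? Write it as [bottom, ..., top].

-7   → [-7]
4    → [-7, 4]
-2   → [-7, 4, -2]
neg  → [-7, 4, 2]
add  → [-7, 6]
exch → [6, -7]
mod  → [6]
neg  → [-6]
neg  → [6]
pop  → []
2    → [2]
72   → [2, 72]
sub  → [-70]
-5   → [-70, -5]
-7   → [-70, -5, -7]

[-70, -5, -7]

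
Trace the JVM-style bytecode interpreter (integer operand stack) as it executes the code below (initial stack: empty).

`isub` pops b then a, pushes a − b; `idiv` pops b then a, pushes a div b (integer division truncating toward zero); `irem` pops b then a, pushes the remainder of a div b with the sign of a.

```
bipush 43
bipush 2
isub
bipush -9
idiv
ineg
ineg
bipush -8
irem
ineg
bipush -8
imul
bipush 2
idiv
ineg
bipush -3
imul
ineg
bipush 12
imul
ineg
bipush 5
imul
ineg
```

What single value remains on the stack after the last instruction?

bipush 43 : [43]
bipush 2  : [43, 2]
isub      : [41]
bipush -9 : [41, -9]
idiv      : [-4]
ineg      : [4]
ineg      : [-4]
bipush -8 : [-4, -8]
irem      : [-4]
ineg      : [4]
bipush -8 : [4, -8]
imul      : [-32]
bipush 2  : [-32, 2]
idiv      : [-16]
ineg      : [16]
bipush -3 : [16, -3]
imul      : [-48]
ineg      : [48]
bipush 12 : [48, 12]
imul      : [576]
ineg      : [-576]
bipush 5  : [-576, 5]
imul      : [-2880]
ineg      : [2880]

2880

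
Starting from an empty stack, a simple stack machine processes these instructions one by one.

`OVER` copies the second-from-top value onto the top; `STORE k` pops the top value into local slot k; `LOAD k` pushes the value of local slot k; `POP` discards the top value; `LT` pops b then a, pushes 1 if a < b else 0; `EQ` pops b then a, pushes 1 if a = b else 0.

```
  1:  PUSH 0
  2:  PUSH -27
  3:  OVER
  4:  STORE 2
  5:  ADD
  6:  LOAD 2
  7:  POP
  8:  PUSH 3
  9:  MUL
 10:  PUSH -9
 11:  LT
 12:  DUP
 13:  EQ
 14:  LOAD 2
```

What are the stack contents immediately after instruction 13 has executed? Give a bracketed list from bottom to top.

[1]

PUSH 0   : 0
PUSH -27 : 0 -27
OVER     : 0 -27 0
STORE 2  : 0 -27
ADD      : -27
LOAD 2   : -27 0
POP      : -27
PUSH 3   : -27 3
MUL      : -81
PUSH -9  : -81 -9
LT       : 1
DUP      : 1 1
EQ       : 1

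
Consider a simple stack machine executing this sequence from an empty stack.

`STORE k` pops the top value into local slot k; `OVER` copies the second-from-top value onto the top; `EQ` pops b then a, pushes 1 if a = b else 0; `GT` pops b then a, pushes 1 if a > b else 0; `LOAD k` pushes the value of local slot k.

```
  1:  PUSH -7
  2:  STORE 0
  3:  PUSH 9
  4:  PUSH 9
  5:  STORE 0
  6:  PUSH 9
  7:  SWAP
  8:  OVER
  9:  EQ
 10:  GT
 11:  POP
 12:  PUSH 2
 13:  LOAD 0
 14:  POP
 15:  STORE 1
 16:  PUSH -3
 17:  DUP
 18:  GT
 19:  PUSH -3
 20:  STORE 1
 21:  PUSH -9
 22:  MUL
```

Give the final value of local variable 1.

-3

PUSH -7 : [-7]
STORE 0 : []
PUSH 9  : [9]
PUSH 9  : [9, 9]
STORE 0 : [9]
PUSH 9  : [9, 9]
SWAP    : [9, 9]
OVER    : [9, 9, 9]
EQ      : [9, 1]
GT      : [1]
POP     : []
PUSH 2  : [2]
LOAD 0  : [2, 9]
POP     : [2]
STORE 1 : []
PUSH -3 : [-3]
DUP     : [-3, -3]
GT      : [0]
PUSH -3 : [0, -3]
STORE 1 : [0]
PUSH -9 : [0, -9]
MUL     : [0]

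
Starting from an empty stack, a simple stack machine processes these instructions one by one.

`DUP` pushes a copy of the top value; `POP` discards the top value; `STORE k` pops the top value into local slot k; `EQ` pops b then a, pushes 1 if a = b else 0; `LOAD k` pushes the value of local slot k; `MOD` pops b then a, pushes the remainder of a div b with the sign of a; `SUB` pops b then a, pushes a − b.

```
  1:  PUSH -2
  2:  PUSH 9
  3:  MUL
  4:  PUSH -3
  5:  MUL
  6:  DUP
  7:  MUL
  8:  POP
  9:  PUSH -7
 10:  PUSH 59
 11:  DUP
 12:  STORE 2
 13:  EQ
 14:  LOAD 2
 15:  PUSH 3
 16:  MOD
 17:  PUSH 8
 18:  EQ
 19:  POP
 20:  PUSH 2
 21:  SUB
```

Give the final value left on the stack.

PUSH -2  [-2]
PUSH 9   [-2, 9]
MUL      [-18]
PUSH -3  [-18, -3]
MUL      [54]
DUP      [54, 54]
MUL      [2916]
POP      []
PUSH -7  [-7]
PUSH 59  [-7, 59]
DUP      [-7, 59, 59]
STORE 2  [-7, 59]
EQ       [0]
LOAD 2   [0, 59]
PUSH 3   [0, 59, 3]
MOD      [0, 2]
PUSH 8   [0, 2, 8]
EQ       [0, 0]
POP      [0]
PUSH 2   [0, 2]
SUB      [-2]

-2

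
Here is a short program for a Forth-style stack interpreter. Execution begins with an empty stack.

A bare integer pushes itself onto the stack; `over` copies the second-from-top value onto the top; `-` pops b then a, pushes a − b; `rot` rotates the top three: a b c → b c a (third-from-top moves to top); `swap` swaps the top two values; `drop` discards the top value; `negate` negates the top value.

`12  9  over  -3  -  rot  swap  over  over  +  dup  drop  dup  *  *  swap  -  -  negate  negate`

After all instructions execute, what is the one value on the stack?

-10914

12     -> [12]
9      -> [12, 9]
over   -> [12, 9, 12]
-3     -> [12, 9, 12, -3]
-      -> [12, 9, 15]
rot    -> [9, 15, 12]
swap   -> [9, 12, 15]
over   -> [9, 12, 15, 12]
over   -> [9, 12, 15, 12, 15]
+      -> [9, 12, 15, 27]
dup    -> [9, 12, 15, 27, 27]
drop   -> [9, 12, 15, 27]
dup    -> [9, 12, 15, 27, 27]
*      -> [9, 12, 15, 729]
*      -> [9, 12, 10935]
swap   -> [9, 10935, 12]
-      -> [9, 10923]
-      -> [-10914]
negate -> [10914]
negate -> [-10914]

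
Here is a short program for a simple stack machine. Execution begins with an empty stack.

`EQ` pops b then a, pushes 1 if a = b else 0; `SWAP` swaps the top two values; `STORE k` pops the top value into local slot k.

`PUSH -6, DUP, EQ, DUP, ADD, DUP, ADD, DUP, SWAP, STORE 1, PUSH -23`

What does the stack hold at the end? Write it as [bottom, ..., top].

[4, -23]

PUSH -6  : -6
DUP      : -6 -6
EQ       : 1
DUP      : 1 1
ADD      : 2
DUP      : 2 2
ADD      : 4
DUP      : 4 4
SWAP     : 4 4
STORE 1  : 4
PUSH -23 : 4 -23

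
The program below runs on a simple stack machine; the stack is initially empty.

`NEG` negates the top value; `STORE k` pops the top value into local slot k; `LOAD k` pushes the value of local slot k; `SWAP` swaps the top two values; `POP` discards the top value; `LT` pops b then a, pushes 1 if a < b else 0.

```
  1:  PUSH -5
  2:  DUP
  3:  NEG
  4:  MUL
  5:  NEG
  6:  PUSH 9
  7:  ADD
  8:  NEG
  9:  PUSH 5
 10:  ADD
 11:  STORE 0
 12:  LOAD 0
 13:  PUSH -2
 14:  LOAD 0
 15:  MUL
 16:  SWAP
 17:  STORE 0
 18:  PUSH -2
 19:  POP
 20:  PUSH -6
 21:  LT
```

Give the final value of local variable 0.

PUSH -5  -5
DUP      -5 -5
NEG      -5 5
MUL      -25
NEG      25
PUSH 9   25 9
ADD      34
NEG      -34
PUSH 5   -34 5
ADD      -29
STORE 0  (empty)
LOAD 0   -29
PUSH -2  -29 -2
LOAD 0   -29 -2 -29
MUL      -29 58
SWAP     58 -29
STORE 0  58
PUSH -2  58 -2
POP      58
PUSH -6  58 -6
LT       0

-29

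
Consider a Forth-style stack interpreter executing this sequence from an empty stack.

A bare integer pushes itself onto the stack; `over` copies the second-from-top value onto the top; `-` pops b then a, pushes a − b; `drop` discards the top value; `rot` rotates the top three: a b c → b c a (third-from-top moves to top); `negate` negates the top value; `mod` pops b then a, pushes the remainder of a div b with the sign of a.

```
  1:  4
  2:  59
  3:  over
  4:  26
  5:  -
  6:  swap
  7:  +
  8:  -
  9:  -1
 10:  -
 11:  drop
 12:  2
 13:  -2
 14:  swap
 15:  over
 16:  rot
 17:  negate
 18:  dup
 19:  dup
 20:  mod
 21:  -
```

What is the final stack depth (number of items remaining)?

4      : [4]
59     : [4, 59]
over   : [4, 59, 4]
26     : [4, 59, 4, 26]
-      : [4, 59, -22]
swap   : [4, -22, 59]
+      : [4, 37]
-      : [-33]
-1     : [-33, -1]
-      : [-32]
drop   : []
2      : [2]
-2     : [2, -2]
swap   : [-2, 2]
over   : [-2, 2, -2]
rot    : [2, -2, -2]
negate : [2, -2, 2]
dup    : [2, -2, 2, 2]
dup    : [2, -2, 2, 2, 2]
mod    : [2, -2, 2, 0]
-      : [2, -2, 2]

3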